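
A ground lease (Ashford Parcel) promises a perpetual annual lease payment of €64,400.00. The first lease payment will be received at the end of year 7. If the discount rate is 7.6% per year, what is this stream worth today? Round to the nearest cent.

€546007.55

Value at end of year 6: C / r = €64,400.00 / 0.076 = €847,368.4211
Discount to today: PV = €847,368.4211 / (1 + 0.076)^6 = €847,368.4211 / 1.551935 = €546,007.55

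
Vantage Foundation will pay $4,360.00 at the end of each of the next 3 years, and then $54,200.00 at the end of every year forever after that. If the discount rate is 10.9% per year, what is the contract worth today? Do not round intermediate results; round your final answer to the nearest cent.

PV of 3-year annuity: $4,360.00 × [1 − (1+0.109)^−3] / 0.109 = 10673.15439
Perpetuity value at year 3: $54,200.00 / 0.109 = 497247.70642
PV of perpetuity: 497247.70642 / (1+0.109)^3 = 364567.66792
Total PV = 10673.15439 + 364567.66792 = 375240.82231

$375240.82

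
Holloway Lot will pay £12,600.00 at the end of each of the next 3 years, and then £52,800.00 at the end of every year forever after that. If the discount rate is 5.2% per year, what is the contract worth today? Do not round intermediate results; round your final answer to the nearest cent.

£906319.02

PV of 3-year annuity: £12,600.00 × [1 − (1+0.052)^−3] / 0.052 = 34184.73803
Perpetuity value at year 3: £52,800.00 / 0.052 = 1015384.61538
PV of perpetuity: 1015384.61538 / (1+0.052)^3 = 872134.28461
Total PV = 34184.73803 + 872134.28461 = 906319.02264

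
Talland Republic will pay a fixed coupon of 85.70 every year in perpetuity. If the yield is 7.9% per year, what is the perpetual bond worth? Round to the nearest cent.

1084.81

Level perpetuity: PV = C / r = 85.70 / 0.079 = 1,084.81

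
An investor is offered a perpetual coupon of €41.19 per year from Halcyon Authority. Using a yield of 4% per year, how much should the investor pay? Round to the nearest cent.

€1029.75

Level perpetuity: PV = C / r = €41.19 / 0.04 = €1,029.75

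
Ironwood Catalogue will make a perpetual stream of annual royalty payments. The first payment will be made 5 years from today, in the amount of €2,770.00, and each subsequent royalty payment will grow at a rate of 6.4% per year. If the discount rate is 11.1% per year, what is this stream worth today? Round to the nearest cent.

Value at end of year 4: C₁ / (r − g) = €2,770.00 / (0.111 − 0.064) = €58,936.1702
Discount to today: PV = €58,936.1702 / (1 + 0.111)^4 = €58,936.1702 / 1.523548 = €38,683.49

€38683.49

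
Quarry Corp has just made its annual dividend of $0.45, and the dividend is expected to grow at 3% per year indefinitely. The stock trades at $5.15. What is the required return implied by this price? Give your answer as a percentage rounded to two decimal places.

12.00%

D₁ = $0.45 × 1.03 = $0.4635
P = D₁/(r − g) ⇒ r = D₁/P + g = $0.4635/$5.15 + 0.03 = 0.090000 + 0.03 = 0.120000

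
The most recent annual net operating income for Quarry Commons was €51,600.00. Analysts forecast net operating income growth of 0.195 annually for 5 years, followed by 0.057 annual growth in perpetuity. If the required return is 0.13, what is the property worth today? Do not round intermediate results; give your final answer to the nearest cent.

€1294297.29

D_1 = 61662.00000
D_2 = 73686.09000
D_3 = 88054.87755
D_4 = 105225.57867
D_5 = 125744.56651
Terminal value at year 5: TV = D_5×(1+g_2)/(r−g_2) = 132912.00680/0.073 = 1820712.42198
P_0 = D_1/(1+r)^1 + D_2/(1+r)^2 + D_3/(1+r)^3 + D_4/(1+r)^4 + D_5/(1+r)^5 + TV/(1+r)^5
    = 54568.14159 + 57707.01699 + 61026.44718 + 64536.81803 + 68249.11287 + 988209.75763 = 1294297.29429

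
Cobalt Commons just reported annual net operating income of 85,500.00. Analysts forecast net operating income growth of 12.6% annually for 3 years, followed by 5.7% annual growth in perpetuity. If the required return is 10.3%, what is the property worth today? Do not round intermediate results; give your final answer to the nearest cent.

D_1 = 96273.00000
D_2 = 108403.39800
D_3 = 122062.22615
Terminal value at year 3: TV = D_3×(1+g_2)/(r−g_2) = 129019.77304/0.046 = 2804777.67475
P_0 = D_1/(1+r)^1 + D_2/(1+r)^2 + D_3/(1+r)^3 + TV/(1+r)^3
    = 87282.86491 + 89102.90652 + 90960.90004 + 2090123.29003 = 2357469.96150

2357469.96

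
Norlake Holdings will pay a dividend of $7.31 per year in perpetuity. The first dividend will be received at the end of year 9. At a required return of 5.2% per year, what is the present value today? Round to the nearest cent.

Value at end of year 8: C / r = $7.31 / 0.052 = $140.5769
Discount to today: PV = $140.5769 / (1 + 0.052)^8 = $140.5769 / 1.500120 = $93.71

$93.71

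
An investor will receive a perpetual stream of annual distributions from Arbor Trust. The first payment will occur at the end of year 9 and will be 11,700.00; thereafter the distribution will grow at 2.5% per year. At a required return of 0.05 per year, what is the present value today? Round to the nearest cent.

Value at end of year 8: C₁ / (r − g) = 11,700.00 / (0.05 − 0.025) = 468,000.0000
Discount to today: PV = 468,000.0000 / (1 + 0.05)^8 = 468,000.0000 / 1.477455 = 316,760.82

316760.82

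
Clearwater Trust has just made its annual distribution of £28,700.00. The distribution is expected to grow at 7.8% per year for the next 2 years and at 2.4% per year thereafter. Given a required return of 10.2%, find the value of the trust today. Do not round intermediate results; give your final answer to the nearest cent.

D_1 = 30938.60000
D_2 = 33351.81080
Terminal value at year 2: TV = D_2×(1+g_2)/(r−g_2) = 34152.25426/0.078 = 437849.41358
P_0 = D_1/(1+r)^1 + D_2/(1+r)^2 + TV/(1+r)^2
    = 28074.95463 + 27463.52186 + 360546.74851 = 416085.22500

£416085.22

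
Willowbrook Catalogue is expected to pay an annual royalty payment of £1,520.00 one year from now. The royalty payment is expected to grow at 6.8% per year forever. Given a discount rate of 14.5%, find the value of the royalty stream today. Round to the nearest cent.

Growing perpetuity: P = D₁ / (r − g) = £1,520.0000 / (0.145 − 0.068) = £19,740.26

£19740.26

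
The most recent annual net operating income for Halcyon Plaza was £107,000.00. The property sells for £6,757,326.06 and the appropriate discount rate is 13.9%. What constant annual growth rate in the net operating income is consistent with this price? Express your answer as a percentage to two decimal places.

12.12%

P = D₀(1+g)/(r−g) ⇒ P(r−g) = D₀(1+g) ⇒ g(P+D₀) = P·r − D₀
g = (P·r − D₀)/(P + D₀) = (£6,757,326.06×0.139 − £107,000.00) / (£6,757,326.06 + £107,000.00) = 0.121245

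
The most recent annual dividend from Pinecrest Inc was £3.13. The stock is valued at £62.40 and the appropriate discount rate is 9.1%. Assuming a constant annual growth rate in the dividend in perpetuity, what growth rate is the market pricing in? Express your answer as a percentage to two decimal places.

3.89%

P = D₀(1+g)/(r−g) ⇒ P(r−g) = D₀(1+g) ⇒ g(P+D₀) = P·r − D₀
g = (P·r − D₀)/(P + D₀) = (£62.40×0.091 − £3.13) / (£62.40 + £3.13) = 0.038889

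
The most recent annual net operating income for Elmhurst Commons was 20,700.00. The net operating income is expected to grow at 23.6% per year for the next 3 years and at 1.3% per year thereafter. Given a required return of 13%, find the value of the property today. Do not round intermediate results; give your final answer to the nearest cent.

309034.73

D_1 = 25585.20000
D_2 = 31623.30720
D_3 = 39086.40770
Terminal value at year 3: TV = D_3×(1+g_2)/(r−g_2) = 39594.53100/0.117 = 338414.79487
P_0 = D_1/(1+r)^1 + D_2/(1+r)^2 + D_3/(1+r)^3 + TV/(1+r)^3
    = 22641.76991 + 24765.68815 + 27088.84120 + 234538.42850 = 309034.72776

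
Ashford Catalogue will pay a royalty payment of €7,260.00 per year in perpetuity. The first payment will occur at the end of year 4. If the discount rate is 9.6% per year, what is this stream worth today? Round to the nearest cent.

€57442.55

Value at end of year 3: C / r = €7,260.00 / 0.096 = €75,625.0000
Discount to today: PV = €75,625.0000 / (1 + 0.096)^3 = €75,625.0000 / 1.316533 = €57,442.55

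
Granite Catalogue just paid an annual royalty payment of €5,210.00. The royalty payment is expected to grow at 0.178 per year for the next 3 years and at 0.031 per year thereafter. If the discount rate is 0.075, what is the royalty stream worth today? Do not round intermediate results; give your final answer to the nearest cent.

€179461.23

D_1 = 6137.38000
D_2 = 7229.83364
D_3 = 8516.74403
Terminal value at year 3: TV = D_3×(1+g_2)/(r−g_2) = 8780.76309/0.044 = 199562.79756
P_0 = D_1/(1+r)^1 + D_2/(1+r)^2 + D_3/(1+r)^3 + TV/(1+r)^3
    = 5709.19070 + 6256.21083 + 6855.64312 + 160640.18318 = 179461.22783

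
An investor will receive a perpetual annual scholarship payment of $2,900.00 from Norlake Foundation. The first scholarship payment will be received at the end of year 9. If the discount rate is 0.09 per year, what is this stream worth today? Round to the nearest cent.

$16171.25

Value at end of year 8: C / r = $2,900.00 / 0.09 = $32,222.2222
Discount to today: PV = $32,222.2222 / (1 + 0.09)^8 = $32,222.2222 / 1.992563 = $16,171.25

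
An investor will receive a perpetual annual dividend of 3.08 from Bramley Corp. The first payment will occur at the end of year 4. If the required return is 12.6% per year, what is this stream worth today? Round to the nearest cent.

17.12

Value at end of year 3: C / r = 3.08 / 0.126 = 24.4444
Discount to today: PV = 24.4444 / (1 + 0.126)^3 = 24.4444 / 1.427628 = 17.12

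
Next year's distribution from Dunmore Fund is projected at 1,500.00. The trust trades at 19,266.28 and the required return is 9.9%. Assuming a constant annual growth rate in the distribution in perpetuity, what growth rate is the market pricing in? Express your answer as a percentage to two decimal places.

P = D₁/(r−g) ⇒ g = r − D₁/P = 0.099 − 1,500.00/19,266.28 = 0.021144

2.11%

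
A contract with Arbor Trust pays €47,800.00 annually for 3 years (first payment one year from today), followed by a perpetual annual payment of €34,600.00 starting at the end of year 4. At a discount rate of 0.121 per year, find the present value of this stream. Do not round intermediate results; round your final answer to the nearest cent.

PV of 3-year annuity: €47,800.00 × [1 − (1+0.121)^−3] / 0.121 = 114610.53678
Perpetuity value at year 3: €34,600.00 / 0.121 = 285950.41322
PV of perpetuity: 285950.41322 / (1+0.121)^3 = 202989.64810
Total PV = 114610.53678 + 202989.64810 = 317600.18489

€317600.18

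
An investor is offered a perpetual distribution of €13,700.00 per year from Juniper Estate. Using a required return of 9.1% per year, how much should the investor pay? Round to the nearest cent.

€150549.45

Level perpetuity: PV = C / r = €13,700.00 / 0.091 = €150,549.45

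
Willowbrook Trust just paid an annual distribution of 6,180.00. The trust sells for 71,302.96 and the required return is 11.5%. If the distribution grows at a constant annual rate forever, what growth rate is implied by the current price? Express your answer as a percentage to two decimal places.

2.61%

P = D₀(1+g)/(r−g) ⇒ P(r−g) = D₀(1+g) ⇒ g(P+D₀) = P·r − D₀
g = (P·r − D₀)/(P + D₀) = (71,302.96×0.115 − 6,180.00) / (71,302.96 + 6,180.00) = 0.026068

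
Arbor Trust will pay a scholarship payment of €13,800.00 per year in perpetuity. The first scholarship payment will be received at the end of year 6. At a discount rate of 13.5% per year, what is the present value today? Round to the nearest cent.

Value at end of year 5: C / r = €13,800.00 / 0.135 = €102,222.2222
Discount to today: PV = €102,222.2222 / (1 + 0.135)^5 = €102,222.2222 / 1.883559 = €54,270.77

€54270.77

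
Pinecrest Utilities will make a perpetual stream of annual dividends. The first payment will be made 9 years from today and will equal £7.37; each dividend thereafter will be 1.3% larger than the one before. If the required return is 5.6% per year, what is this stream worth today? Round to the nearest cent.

£110.84

Value at end of year 8: C₁ / (r − g) = £7.37 / (0.056 − 0.013) = £171.3953
Discount to today: PV = £171.3953 / (1 + 0.056)^8 = £171.3953 / 1.546363 = £110.84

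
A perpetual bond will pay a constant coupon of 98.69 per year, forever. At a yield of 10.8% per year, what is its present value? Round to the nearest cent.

913.80

Level perpetuity: PV = C / r = 98.69 / 0.108 = 913.80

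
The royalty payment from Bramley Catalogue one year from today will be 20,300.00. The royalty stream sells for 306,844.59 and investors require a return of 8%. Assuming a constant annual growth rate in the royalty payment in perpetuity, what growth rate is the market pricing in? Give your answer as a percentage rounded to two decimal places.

P = D₁/(r−g) ⇒ g = r − D₁/P = 0.08 − 20,300.00/306,844.59 = 0.013843

1.38%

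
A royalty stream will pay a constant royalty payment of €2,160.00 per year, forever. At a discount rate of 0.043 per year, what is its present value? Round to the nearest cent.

€50232.56

Level perpetuity: PV = C / r = €2,160.00 / 0.043 = €50,232.56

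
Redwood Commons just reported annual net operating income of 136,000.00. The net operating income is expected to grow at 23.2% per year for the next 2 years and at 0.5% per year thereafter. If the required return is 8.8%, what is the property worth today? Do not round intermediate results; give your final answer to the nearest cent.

D_1 = 167552.00000
D_2 = 206424.06400
Terminal value at year 2: TV = D_2×(1+g_2)/(r−g_2) = 207456.18432/0.083 = 2499472.10024
P_0 = D_1/(1+r)^1 + D_2/(1+r)^2 + TV/(1+r)^2
    = 154000.00000 + 174382.35294 + 2111497.16513 = 2439879.51807

2439879.52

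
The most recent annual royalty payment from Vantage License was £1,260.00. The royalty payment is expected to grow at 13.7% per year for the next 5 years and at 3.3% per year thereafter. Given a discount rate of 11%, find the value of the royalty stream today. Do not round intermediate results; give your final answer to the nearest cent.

£25836.88

D_1 = 1432.62000
D_2 = 1628.88894
D_3 = 1852.04672
D_4 = 2105.77713
D_5 = 2394.26859
Terminal value at year 5: TV = D_5×(1+g_2)/(r−g_2) = 2473.27946/0.077 = 32120.51241
P_0 = D_1/(1+r)^1 + D_2/(1+r)^2 + D_3/(1+r)^3 + D_4/(1+r)^4 + D_5/(1+r)^5 + TV/(1+r)^5
    = 1290.64865 + 1322.04280 + 1354.20060 + 1387.14062 + 1420.88188 + 19061.96075 = 25836.87530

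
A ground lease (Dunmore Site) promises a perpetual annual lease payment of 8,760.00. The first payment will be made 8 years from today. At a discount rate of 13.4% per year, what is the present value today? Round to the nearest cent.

27108.65

Value at end of year 7: C / r = 8,760.00 / 0.134 = 65,373.1343
Discount to today: PV = 65,373.1343 / (1 + 0.134)^7 = 65,373.1343 / 2.411523 = 27,108.65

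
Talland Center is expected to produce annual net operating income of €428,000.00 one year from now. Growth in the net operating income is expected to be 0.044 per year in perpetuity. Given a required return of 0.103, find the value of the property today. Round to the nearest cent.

Growing perpetuity: P = D₁ / (r − g) = €428,000.0000 / (0.103 − 0.044) = €7,254,237.29

€7254237.29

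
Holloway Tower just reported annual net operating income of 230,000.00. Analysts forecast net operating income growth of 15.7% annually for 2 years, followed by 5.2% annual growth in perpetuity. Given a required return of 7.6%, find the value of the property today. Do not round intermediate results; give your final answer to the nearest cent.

12169915.97

D_1 = 266110.00000
D_2 = 307889.27000
Terminal value at year 2: TV = D_2×(1+g_2)/(r−g_2) = 323899.51204/0.024 = 13495813.00167
P_0 = D_1/(1+r)^1 + D_2/(1+r)^2 + TV/(1+r)^2
    = 247314.12639 + 265931.63963 + 11656670.20362 = 12169915.96964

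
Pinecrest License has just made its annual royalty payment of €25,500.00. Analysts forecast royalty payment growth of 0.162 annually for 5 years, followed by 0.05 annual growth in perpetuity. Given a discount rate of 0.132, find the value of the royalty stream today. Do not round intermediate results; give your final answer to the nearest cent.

D_1 = 29631.00000
D_2 = 34431.22200
D_3 = 40009.07996
D_4 = 46490.55092
D_5 = 54022.02017
Terminal value at year 5: TV = D_5×(1+g_2)/(r−g_2) = 56723.12118/0.082 = 691745.38019
P_0 = D_1/(1+r)^1 + D_2/(1+r)^2 + D_3/(1+r)^3 + D_4/(1+r)^4 + D_5/(1+r)^5 + TV/(1+r)^5
    = 26175.79505 + 26869.49987 + 27581.58909 + 28312.54993 + 29062.88252 + 372146.66648 = 510148.98294

€510148.98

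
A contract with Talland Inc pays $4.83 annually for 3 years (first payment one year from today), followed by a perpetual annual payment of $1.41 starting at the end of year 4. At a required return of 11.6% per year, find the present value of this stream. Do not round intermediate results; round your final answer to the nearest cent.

PV of 3-year annuity: $4.83 × [1 − (1+0.116)^−3] / 0.116 = 11.68105
Perpetuity value at year 3: $1.41 / 0.116 = 12.15517
PV of perpetuity: 12.15517 / (1+0.116)^3 = 8.74518
Total PV = 11.68105 + 8.74518 = 20.42623

$20.43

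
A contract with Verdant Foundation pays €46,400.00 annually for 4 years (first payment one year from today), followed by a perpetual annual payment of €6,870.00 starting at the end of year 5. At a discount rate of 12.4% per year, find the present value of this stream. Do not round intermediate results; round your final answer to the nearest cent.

PV of 4-year annuity: €46,400.00 × [1 − (1+0.124)^−4] / 0.124 = 139753.90588
Perpetuity value at year 4: €6,870.00 / 0.124 = 55403.22581
PV of perpetuity: 55403.22581 / (1+0.124)^4 = 34711.21431
Total PV = 139753.90588 + 34711.21431 = 174465.12019

€174465.12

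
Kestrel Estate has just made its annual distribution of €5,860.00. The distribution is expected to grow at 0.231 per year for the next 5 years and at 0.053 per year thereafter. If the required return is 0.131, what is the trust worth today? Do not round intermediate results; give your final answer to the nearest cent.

€158890.46

D_1 = 7213.66000
D_2 = 8880.01546
D_3 = 10931.29903
D_4 = 13456.42911
D_5 = 16564.86423
Terminal value at year 5: TV = D_5×(1+g_2)/(r−g_2) = 17442.80204/0.078 = 223625.66712
P_0 = D_1/(1+r)^1 + D_2/(1+r)^2 + D_3/(1+r)^3 + D_4/(1+r)^4 + D_5/(1+r)^5 + TV/(1+r)^5
    = 6378.12555 + 6942.06238 + 7555.86100 + 8223.93006 + 8951.06799 + 120839.41790 = 158890.46488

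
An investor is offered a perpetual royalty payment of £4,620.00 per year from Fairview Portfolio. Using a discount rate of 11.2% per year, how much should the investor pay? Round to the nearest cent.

£41250.00

Level perpetuity: PV = C / r = £4,620.00 / 0.112 = £41,250.00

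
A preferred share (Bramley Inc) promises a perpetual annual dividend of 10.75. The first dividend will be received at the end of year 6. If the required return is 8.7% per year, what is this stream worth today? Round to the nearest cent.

Value at end of year 5: C / r = 10.75 / 0.087 = 123.5632
Discount to today: PV = 123.5632 / (1 + 0.087)^5 = 123.5632 / 1.517566 = 81.42

81.42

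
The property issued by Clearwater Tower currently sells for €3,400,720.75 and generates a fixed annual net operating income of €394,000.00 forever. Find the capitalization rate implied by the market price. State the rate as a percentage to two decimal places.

P = C/r ⇒ r = C/P = €394,000.00/€3,400,720.75 = 0.115858

11.59%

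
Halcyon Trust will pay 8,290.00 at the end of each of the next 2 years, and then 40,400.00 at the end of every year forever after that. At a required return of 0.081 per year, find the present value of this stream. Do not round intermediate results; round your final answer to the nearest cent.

441583.21

PV of 2-year annuity: 8,290.00 × [1 − (1+0.081)^−2] / 0.081 = 14763.02050
Perpetuity value at year 2: 40,400.00 / 0.081 = 498765.43210
PV of perpetuity: 498765.43210 / (1+0.081)^2 = 426820.19347
Total PV = 14763.02050 + 426820.19347 = 441583.21397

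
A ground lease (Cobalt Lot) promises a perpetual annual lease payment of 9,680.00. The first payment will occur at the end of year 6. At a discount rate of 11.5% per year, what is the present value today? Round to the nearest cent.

Value at end of year 5: C / r = 9,680.00 / 0.115 = 84,173.9130
Discount to today: PV = 84,173.9130 / (1 + 0.115)^5 = 84,173.9130 / 1.723353 = 48,843.10

48843.10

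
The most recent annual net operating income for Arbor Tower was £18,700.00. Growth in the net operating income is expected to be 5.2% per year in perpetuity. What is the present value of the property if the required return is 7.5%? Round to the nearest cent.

D₁ = D₀ × (1 + g) = £18,700.00 × 1.052 = £19,672.4000
Growing perpetuity: P = D₁ / (r − g) = £19,672.4000 / (0.075 − 0.052) = £855,321.74

£855321.74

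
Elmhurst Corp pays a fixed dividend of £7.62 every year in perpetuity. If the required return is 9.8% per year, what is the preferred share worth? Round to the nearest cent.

Level perpetuity: PV = C / r = £7.62 / 0.098 = £77.76

£77.76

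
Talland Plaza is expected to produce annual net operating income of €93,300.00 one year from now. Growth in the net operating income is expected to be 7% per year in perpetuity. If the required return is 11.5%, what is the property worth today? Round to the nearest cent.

€2073333.33

Growing perpetuity: P = D₁ / (r − g) = €93,300.0000 / (0.115 − 0.07) = €2,073,333.33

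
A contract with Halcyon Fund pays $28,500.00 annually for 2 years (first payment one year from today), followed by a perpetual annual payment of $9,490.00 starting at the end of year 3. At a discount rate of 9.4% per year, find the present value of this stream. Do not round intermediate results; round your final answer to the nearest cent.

PV of 2-year annuity: $28,500.00 × [1 − (1+0.094)^−2] / 0.094 = 49863.97468
Perpetuity value at year 2: $9,490.00 / 0.094 = 100957.44681
PV of perpetuity: 100957.44681 / (1+0.094)^2 = 84353.61805
Total PV = 49863.97468 + 84353.61805 = 134217.59273

$134217.59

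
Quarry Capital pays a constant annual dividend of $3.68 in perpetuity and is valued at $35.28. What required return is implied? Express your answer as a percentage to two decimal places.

10.43%

P = C/r ⇒ r = C/P = $3.68/$35.28 = 0.104308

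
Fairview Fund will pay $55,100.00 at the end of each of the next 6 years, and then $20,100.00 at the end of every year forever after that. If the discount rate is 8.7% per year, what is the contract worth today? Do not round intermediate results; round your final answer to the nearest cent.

$389455.95

PV of 6-year annuity: $55,100.00 × [1 − (1+0.087)^−6] / 0.087 = 249400.65221
Perpetuity value at year 6: $20,100.00 / 0.087 = 231034.48276
PV of perpetuity: 231034.48276 / (1+0.087)^6 = 140055.29747
Total PV = 249400.65221 + 140055.29747 = 389455.94968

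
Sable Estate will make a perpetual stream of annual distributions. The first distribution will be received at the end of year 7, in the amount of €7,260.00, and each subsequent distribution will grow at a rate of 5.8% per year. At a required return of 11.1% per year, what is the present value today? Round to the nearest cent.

€72841.08

Value at end of year 6: C₁ / (r − g) = €7,260.00 / (0.111 − 0.058) = €136,981.1321
Discount to today: PV = €136,981.1321 / (1 + 0.111)^6 = €136,981.1321 / 1.880548 = €72,841.08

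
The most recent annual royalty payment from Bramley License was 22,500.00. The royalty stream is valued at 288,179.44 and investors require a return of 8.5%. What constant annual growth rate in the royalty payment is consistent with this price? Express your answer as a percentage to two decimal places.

P = D₀(1+g)/(r−g) ⇒ P(r−g) = D₀(1+g) ⇒ g(P+D₀) = P·r − D₀
g = (P·r − D₀)/(P + D₀) = (288,179.44×0.085 − 22,500.00) / (288,179.44 + 22,500.00) = 0.006422

0.64%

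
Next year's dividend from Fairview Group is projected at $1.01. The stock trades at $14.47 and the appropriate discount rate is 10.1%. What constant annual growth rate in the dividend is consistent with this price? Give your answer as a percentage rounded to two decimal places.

3.12%

P = D₁/(r−g) ⇒ g = r − D₁/P = 0.101 − $1.01/$14.47 = 0.031200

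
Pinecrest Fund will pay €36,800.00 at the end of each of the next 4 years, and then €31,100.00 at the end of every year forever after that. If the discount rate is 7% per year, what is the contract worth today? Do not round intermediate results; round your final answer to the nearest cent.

€463592.82

PV of 4-year annuity: €36,800.00 × [1 − (1+0.07)^−4] / 0.07 = 124649.37424
Perpetuity value at year 4: €31,100.00 / 0.07 = 444285.71429
PV of perpetuity: 444285.71429 / (1+0.07)^4 = 338943.44421
Total PV = 124649.37424 + 338943.44421 = 463592.81845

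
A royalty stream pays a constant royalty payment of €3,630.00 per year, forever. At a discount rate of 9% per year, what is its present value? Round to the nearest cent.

Level perpetuity: PV = C / r = €3,630.00 / 0.09 = €40,333.33

€40333.33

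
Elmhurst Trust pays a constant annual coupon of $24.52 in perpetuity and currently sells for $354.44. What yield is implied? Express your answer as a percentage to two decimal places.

6.92%

P = C/r ⇒ r = C/P = $24.52/$354.44 = 0.069180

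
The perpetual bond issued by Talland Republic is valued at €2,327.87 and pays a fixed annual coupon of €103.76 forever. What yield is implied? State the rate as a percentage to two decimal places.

P = C/r ⇒ r = C/P = €103.76/€2,327.87 = 0.044573

4.46%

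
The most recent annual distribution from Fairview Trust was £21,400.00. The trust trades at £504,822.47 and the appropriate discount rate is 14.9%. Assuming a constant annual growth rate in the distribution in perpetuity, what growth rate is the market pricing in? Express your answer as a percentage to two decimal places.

10.23%

P = D₀(1+g)/(r−g) ⇒ P(r−g) = D₀(1+g) ⇒ g(P+D₀) = P·r − D₀
g = (P·r − D₀)/(P + D₀) = (£504,822.47×0.149 − £21,400.00) / (£504,822.47 + £21,400.00) = 0.102273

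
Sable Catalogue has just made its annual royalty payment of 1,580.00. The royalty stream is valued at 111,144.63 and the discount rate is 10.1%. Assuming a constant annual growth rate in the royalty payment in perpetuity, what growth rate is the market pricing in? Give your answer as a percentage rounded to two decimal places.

8.56%

P = D₀(1+g)/(r−g) ⇒ P(r−g) = D₀(1+g) ⇒ g(P+D₀) = P·r − D₀
g = (P·r − D₀)/(P + D₀) = (111,144.63×0.101 − 1,580.00) / (111,144.63 + 1,580.00) = 0.085568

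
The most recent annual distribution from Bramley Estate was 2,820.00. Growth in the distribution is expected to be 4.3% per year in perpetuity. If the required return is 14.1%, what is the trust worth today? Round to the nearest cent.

30012.86

D₁ = D₀ × (1 + g) = 2,820.00 × 1.043 = 2,941.2600
Growing perpetuity: P = D₁ / (r − g) = 2,941.2600 / (0.141 − 0.043) = 30,012.86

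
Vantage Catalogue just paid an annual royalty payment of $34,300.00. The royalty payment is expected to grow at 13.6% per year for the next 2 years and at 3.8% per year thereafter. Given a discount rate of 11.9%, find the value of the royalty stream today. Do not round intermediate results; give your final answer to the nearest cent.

$523176.13

D_1 = 38964.80000
D_2 = 44264.01280
Terminal value at year 2: TV = D_2×(1+g_2)/(r−g_2) = 45946.04529/0.081 = 567235.12699
P_0 = D_1/(1+r)^1 + D_2/(1+r)^2 + TV/(1+r)^2
    = 34821.09026 + 35350.09699 + 453004.94664 = 523176.13389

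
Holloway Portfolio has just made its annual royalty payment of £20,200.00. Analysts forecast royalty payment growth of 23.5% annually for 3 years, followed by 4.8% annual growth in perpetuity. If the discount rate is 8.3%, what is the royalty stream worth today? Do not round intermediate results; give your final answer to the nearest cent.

£976191.22

D_1 = 24947.00000
D_2 = 30809.54500
D_3 = 38049.78807
Terminal value at year 3: TV = D_3×(1+g_2)/(r−g_2) = 39876.17790/0.035 = 1139319.36865
P_0 = D_1/(1+r)^1 + D_2/(1+r)^2 + D_3/(1+r)^3 + TV/(1+r)^3
    = 23035.08772 + 26268.08249 + 29954.83091 + 896933.22256 = 976191.22367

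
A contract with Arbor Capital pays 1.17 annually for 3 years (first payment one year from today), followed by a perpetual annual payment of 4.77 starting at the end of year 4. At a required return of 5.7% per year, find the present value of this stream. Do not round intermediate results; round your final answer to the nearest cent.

74.01

PV of 3-year annuity: 1.17 × [1 − (1+0.057)^−3] / 0.057 = 3.14486
Perpetuity value at year 3: 4.77 / 0.057 = 83.68421
PV of perpetuity: 83.68421 / (1+0.057)^3 = 70.86284
Total PV = 3.14486 + 70.86284 = 74.00771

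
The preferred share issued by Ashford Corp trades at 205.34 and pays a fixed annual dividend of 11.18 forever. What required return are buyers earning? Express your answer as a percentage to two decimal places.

5.44%

P = C/r ⇒ r = C/P = 11.18/205.34 = 0.054446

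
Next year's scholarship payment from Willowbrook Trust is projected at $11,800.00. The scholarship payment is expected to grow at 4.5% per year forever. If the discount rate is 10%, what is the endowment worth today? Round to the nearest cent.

Growing perpetuity: P = D₁ / (r − g) = $11,800.0000 / (0.1 − 0.045) = $214,545.45

$214545.45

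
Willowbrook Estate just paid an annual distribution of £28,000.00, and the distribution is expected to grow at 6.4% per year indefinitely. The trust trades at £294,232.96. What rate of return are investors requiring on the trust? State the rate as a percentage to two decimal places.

D₁ = £28,000.00 × 1.064 = £29,792.0000
P = D₁/(r − g) ⇒ r = D₁/P + g = £29,792.0000/£294,232.96 + 0.064 = 0.101253 + 0.064 = 0.165253

16.53%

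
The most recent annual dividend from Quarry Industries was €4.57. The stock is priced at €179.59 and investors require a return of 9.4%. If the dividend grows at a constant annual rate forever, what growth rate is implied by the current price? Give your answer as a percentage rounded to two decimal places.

P = D₀(1+g)/(r−g) ⇒ P(r−g) = D₀(1+g) ⇒ g(P+D₀) = P·r − D₀
g = (P·r − D₀)/(P + D₀) = (€179.59×0.094 − €4.57) / (€179.59 + €4.57) = 0.066852

6.69%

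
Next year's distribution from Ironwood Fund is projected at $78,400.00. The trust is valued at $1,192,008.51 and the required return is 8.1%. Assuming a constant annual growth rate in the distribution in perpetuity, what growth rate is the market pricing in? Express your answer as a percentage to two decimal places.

1.52%

P = D₁/(r−g) ⇒ g = r − D₁/P = 0.081 − $78,400.00/$1,192,008.51 = 0.015229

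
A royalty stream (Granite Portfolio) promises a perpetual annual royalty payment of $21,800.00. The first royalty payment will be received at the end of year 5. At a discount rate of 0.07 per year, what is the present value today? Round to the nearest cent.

Value at end of year 4: C / r = $21,800.00 / 0.07 = $311,428.5714
Discount to today: PV = $311,428.5714 / (1 + 0.07)^4 = $311,428.5714 / 1.310796 = $237,587.37

$237587.37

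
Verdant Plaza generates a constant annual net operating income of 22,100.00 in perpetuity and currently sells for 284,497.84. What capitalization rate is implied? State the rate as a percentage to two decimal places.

P = C/r ⇒ r = C/P = 22,100.00/284,497.84 = 0.077681

7.77%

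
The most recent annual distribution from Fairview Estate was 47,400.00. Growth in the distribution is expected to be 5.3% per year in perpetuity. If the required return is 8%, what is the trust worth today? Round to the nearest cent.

1848600.00

D₁ = D₀ × (1 + g) = 47,400.00 × 1.053 = 49,912.2000
Growing perpetuity: P = D₁ / (r − g) = 49,912.2000 / (0.08 − 0.053) = 1,848,600.00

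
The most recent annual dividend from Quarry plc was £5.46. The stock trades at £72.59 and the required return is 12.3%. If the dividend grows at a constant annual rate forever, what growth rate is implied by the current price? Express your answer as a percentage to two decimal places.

P = D₀(1+g)/(r−g) ⇒ P(r−g) = D₀(1+g) ⇒ g(P+D₀) = P·r − D₀
g = (P·r − D₀)/(P + D₀) = (£72.59×0.123 − £5.46) / (£72.59 + £5.46) = 0.044440

4.44%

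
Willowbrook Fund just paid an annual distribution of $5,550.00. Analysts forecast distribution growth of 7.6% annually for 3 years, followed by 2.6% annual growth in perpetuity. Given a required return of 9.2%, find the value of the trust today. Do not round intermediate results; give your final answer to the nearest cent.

D_1 = 5971.80000
D_2 = 6425.65680
D_3 = 6914.00672
Terminal value at year 3: TV = D_3×(1+g_2)/(r−g_2) = 7093.77089/0.066 = 107481.37714
P_0 = D_1/(1+r)^1 + D_2/(1+r)^2 + D_3/(1+r)^3 + TV/(1+r)^3
    = 5468.68132 + 5388.55412 + 5309.60095 + 82540.16016 = 98706.99654

$98707.00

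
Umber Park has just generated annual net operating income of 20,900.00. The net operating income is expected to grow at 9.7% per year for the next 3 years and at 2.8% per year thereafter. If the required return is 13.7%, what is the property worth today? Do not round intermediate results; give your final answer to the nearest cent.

D_1 = 22927.30000
D_2 = 25151.24810
D_3 = 27590.91917
Terminal value at year 3: TV = D_3×(1+g_2)/(r−g_2) = 28363.46490/0.109 = 260215.27433
P_0 = D_1/(1+r)^1 + D_2/(1+r)^2 + D_3/(1+r)^3 + TV/(1+r)^3
    = 20164.73175 + 19455.33046 + 18770.88611 + 177031.84335 = 235422.79167

235422.79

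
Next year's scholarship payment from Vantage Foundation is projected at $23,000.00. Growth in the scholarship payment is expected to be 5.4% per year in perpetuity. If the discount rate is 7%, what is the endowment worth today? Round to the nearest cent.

Growing perpetuity: P = D₁ / (r − g) = $23,000.0000 / (0.07 − 0.054) = $1,437,500.00

$1437500.00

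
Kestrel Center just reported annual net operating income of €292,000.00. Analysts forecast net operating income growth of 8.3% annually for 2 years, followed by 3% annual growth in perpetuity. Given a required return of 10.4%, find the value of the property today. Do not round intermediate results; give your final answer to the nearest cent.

D_1 = 316236.00000
D_2 = 342483.58800
Terminal value at year 2: TV = D_2×(1+g_2)/(r−g_2) = 352758.09564/0.074 = 4767001.29243
P_0 = D_1/(1+r)^1 + D_2/(1+r)^2 + TV/(1+r)^2
    = 286445.65217 + 280996.95770 + 3911173.87073 = 4478616.48061

€4478616.48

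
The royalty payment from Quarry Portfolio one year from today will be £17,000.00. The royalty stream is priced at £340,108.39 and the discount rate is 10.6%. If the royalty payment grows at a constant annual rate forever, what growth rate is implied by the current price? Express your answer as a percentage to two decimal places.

P = D₁/(r−g) ⇒ g = r − D₁/P = 0.106 − £17,000.00/£340,108.39 = 0.056016

5.60%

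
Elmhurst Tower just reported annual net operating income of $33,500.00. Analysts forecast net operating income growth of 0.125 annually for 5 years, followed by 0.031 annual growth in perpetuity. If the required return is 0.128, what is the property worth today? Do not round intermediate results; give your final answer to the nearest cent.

$517525.49

D_1 = 37687.50000
D_2 = 42398.43750
D_3 = 47698.24219
D_4 = 53660.52246
D_5 = 60368.08777
Terminal value at year 5: TV = D_5×(1+g_2)/(r−g_2) = 62239.49849/0.097 = 641644.31432
P_0 = D_1/(1+r)^1 + D_2/(1+r)^2 + D_3/(1+r)^3 + D_4/(1+r)^4 + D_5/(1+r)^5 + TV/(1+r)^5
    = 33410.90426 + 33322.04547 + 33233.42301 + 33145.03624 + 33056.88455 + 351357.19558 = 517525.48911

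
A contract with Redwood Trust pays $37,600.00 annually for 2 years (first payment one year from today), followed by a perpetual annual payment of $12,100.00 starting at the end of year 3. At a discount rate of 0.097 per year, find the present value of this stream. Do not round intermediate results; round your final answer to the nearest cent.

$169177.29

PV of 2-year annuity: $37,600.00 × [1 − (1+0.097)^−2] / 0.097 = 65519.86897
Perpetuity value at year 2: $12,100.00 / 0.097 = 124742.26804
PV of perpetuity: 124742.26804 / (1+0.097)^2 = 103657.41659
Total PV = 65519.86897 + 103657.41659 = 169177.28556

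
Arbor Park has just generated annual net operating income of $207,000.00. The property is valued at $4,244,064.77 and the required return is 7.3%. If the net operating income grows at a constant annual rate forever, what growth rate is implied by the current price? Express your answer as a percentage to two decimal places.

2.31%

P = D₀(1+g)/(r−g) ⇒ P(r−g) = D₀(1+g) ⇒ g(P+D₀) = P·r − D₀
g = (P·r − D₀)/(P + D₀) = ($4,244,064.77×0.073 − $207,000.00) / ($4,244,064.77 + $207,000.00) = 0.023099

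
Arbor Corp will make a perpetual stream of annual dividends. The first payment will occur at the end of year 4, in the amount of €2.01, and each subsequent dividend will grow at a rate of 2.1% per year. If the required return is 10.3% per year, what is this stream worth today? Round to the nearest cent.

€18.27

Value at end of year 3: C₁ / (r − g) = €2.01 / (0.103 − 0.021) = €24.5122
Discount to today: PV = €24.5122 / (1 + 0.103)^3 = €24.5122 / 1.341920 = €18.27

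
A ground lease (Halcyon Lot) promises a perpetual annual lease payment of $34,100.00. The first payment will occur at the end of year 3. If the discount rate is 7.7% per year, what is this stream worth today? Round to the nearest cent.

Value at end of year 2: C / r = $34,100.00 / 0.077 = $442,857.1429
Discount to today: PV = $442,857.1429 / (1 + 0.077)^2 = $442,857.1429 / 1.159929 = $381,796.77

$381796.77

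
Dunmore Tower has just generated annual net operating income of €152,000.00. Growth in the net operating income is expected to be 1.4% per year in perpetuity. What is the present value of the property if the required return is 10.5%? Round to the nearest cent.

D₁ = D₀ × (1 + g) = €152,000.00 × 1.014 = €154,128.0000
Growing perpetuity: P = D₁ / (r − g) = €154,128.0000 / (0.105 − 0.014) = €1,693,714.29

€1693714.29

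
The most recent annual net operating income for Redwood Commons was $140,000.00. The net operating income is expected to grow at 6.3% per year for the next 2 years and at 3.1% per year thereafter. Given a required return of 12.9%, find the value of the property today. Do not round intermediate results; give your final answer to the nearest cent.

$1561613.31

D_1 = 148820.00000
D_2 = 158195.66000
Terminal value at year 2: TV = D_2×(1+g_2)/(r−g_2) = 163099.72546/0.098 = 1664282.91286
P_0 = D_1/(1+r)^1 + D_2/(1+r)^2 + TV/(1+r)^2
    = 131815.76616 + 124109.97293 + 1305687.57231 = 1561613.31140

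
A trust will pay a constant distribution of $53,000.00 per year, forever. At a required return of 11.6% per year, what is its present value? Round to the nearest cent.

Level perpetuity: PV = C / r = $53,000.00 / 0.116 = $456,896.55

$456896.55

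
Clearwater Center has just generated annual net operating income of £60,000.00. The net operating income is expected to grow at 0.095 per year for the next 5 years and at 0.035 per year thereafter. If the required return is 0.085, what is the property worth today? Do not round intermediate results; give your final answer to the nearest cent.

£1608697.39

D_1 = 65700.00000
D_2 = 71941.50000
D_3 = 78775.94250
D_4 = 86259.65704
D_5 = 94454.32446
Terminal value at year 5: TV = D_5×(1+g_2)/(r−g_2) = 97760.22581/0.05 = 1955204.51624
P_0 = D_1/(1+r)^1 + D_2/(1+r)^2 + D_3/(1+r)^3 + D_4/(1+r)^4 + D_5/(1+r)^5 + TV/(1+r)^5
    = 60552.99539 + 61111.08752 + 61674.32334 + 62242.75029 + 62816.41619 + 1300299.81512 = 1608697.38785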